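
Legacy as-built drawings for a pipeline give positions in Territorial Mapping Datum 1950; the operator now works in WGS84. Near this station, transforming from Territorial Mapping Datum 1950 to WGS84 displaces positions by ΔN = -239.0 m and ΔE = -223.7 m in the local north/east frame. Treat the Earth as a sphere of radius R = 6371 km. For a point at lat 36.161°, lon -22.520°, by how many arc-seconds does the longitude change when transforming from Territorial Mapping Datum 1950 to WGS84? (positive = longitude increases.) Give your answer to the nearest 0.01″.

At latitude 36.161°, cos φ = 0.807362.
One radian of longitude at latitude φ spans R cos φ, so Δλ = ΔE / (R cos φ) = -223.7 / (6371000 × 0.807362) = -4.3490e-05 rad = -8.970″.

Δλ = -8.97″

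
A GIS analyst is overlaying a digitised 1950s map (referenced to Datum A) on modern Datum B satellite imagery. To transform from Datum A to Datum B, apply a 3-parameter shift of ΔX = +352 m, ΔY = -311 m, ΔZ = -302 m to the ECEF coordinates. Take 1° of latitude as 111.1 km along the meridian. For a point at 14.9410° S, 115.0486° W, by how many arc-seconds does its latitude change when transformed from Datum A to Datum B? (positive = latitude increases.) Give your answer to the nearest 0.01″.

sin φ = -0.257824, cos φ = 0.966192, sin λ = -0.905949, cos λ = -0.423387.
North component: ΔN = −sin φ cos λ·ΔX − sin φ sin λ·ΔY + cos φ·ΔZ = −(-0.257824)(-0.423387)(352) − (-0.257824)(-0.905949)(-311) + (0.966192)(-302) = -257.57 m.
1° of latitude spans 111100 m, so Δφ = -257.57 / 111100 × 3600 = -8.346″.

Δφ = -8.35″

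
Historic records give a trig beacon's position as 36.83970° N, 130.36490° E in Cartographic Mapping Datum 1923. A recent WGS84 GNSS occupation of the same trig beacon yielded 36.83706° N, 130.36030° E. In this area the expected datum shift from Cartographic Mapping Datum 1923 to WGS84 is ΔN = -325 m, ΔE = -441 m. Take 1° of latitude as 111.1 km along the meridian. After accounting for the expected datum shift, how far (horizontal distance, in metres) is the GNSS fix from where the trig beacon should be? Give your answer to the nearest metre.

Observed coordinate differences: Δφ = -0.00264°, Δλ = -0.00460°.
Converting to metres (1° lat = 111100 m, cos φ = 0.800316): observed ΔN = -293.3 m, observed ΔE = -409.0 m.
Subtracting the expected shift leaves a residual of -293.3 − (-325) = 31.7 m north and -409.0 − (-441) = 32.0 m east.
Residual distance = √(31.7² + 32.0²) = 45.0 m.

45 m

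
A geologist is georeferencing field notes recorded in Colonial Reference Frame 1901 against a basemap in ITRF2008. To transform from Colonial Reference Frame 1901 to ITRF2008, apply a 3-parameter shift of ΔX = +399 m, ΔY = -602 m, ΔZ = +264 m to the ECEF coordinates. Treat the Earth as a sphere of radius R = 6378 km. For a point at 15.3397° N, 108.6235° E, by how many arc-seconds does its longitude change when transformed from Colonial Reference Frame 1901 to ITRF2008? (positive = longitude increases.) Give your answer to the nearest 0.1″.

Δλ = -6.2″

sin φ = 0.264541, cos φ = 0.964374, sin λ = 0.947638, cos λ = -0.319348.
East component: ΔE = −sin λ·ΔX + cos λ·ΔY = −(0.947638)(399) + (-0.319348)(-602) = -185.86 m.
1° of latitude spans πR/180 = 111317 m; at latitude φ, 1° of longitude spans that × cos φ = 107351.4 m, so Δλ = -185.86 / 107351.4 × 3600 = -6.233″.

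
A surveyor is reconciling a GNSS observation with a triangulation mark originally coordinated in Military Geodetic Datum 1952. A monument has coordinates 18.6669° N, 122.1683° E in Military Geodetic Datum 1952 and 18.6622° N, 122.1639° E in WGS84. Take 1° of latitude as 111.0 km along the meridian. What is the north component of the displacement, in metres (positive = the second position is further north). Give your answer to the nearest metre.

ΔN = -522 m

Δφ = 18.6622° − 18.6669° = -0.0047°; Δλ = 122.1639° − 122.1683° = -0.0044°.
ΔN = Δφ × 111000 = -521.7 m; ΔE = Δλ × 111000 × cos(18.6669°) = -0.0044 × 111000 × 0.947395 = -462.7 m.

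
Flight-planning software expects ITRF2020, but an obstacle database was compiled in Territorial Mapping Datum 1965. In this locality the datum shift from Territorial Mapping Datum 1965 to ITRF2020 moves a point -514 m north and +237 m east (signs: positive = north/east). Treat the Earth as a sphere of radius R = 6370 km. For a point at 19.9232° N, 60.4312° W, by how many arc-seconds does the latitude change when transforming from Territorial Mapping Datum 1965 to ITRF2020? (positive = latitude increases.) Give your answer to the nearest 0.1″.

On a sphere of radius R, 1 rad of latitude = R, so Δφ = ΔN / R = -514.0 / 6370000 = -8.0691e-05 rad = -16.644″.

Δφ = -16.6″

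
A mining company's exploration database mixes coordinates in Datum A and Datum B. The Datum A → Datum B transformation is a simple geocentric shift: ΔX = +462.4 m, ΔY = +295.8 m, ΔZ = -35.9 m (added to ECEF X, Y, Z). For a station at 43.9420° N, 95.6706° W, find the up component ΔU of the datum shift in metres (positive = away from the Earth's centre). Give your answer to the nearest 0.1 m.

The local up (radial) axis is (cos φ cos λ, cos φ sin λ, sin φ), giving ΔU = -32.898 − 211.946 − 24.912 = -269.76 m.

ΔU = -269.8 m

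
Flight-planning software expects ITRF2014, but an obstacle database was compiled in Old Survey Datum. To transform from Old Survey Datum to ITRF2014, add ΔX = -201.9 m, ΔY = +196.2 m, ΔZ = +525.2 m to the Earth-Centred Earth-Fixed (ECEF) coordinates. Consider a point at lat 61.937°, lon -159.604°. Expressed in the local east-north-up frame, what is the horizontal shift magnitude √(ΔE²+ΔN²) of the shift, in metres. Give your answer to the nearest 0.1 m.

At φ = 61.937°, λ = -159.604°: sin φ = 0.882431, cos φ = 0.470442, sin λ = -0.348507, cos λ = -0.937306.
ΔE = −sin λ·ΔX + cos λ·ΔY = −(-0.348507)·(-201.9) + (-0.937306)·(196.2) = -254.26 m.
ΔN = −sin φ cos λ·ΔX − sin φ sin λ·ΔY + cos φ·ΔZ = −(0.882431)(-0.937306)(-201.9) − (0.882431)(-0.348507)(196.2) + (0.470442)(525.2) = 140.42 m.
Horizontal magnitude = √(ΔE² + ΔN²) = √((-254.26)² + 140.42²) = 290.46 m.

290.5 m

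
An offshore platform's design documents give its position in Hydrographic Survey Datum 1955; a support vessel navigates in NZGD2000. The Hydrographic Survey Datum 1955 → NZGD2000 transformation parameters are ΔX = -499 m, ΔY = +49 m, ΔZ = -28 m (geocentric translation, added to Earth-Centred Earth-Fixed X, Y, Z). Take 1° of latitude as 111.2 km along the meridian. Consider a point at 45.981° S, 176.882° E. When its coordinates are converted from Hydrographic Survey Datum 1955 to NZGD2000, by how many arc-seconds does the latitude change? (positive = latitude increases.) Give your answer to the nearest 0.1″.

sin φ = -0.719109, cos φ = 0.694897, sin λ = 0.054393, cos λ = -0.998520.
North component: ΔN = −sin φ cos λ·ΔX − sin φ sin λ·ΔY + cos φ·ΔZ = −(-0.719109)(-0.998520)(-499) − (-0.719109)(0.054393)(49) + (0.694897)(-28) = 340.76 m.
1° of latitude spans 111200 m, so Δφ = 340.76 / 111200 × 3600 = 11.032″.

Δφ = 11.0″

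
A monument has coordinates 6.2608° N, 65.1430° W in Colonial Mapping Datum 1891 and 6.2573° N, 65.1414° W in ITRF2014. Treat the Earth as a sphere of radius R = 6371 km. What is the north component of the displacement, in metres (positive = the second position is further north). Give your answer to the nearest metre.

ΔN = -389 m

Δφ = 6.2573° − 6.2608° = -0.0035°; Δλ = -65.1414° − -65.1430° = +0.0016°.
1° along a meridian = πR/180 = 111195 m.
ΔN = Δφ × 111195 = -389.2 m; ΔE = Δλ × 111195 × cos(6.2608°) = +0.0016 × 111195 × 0.994036 = 176.9 m.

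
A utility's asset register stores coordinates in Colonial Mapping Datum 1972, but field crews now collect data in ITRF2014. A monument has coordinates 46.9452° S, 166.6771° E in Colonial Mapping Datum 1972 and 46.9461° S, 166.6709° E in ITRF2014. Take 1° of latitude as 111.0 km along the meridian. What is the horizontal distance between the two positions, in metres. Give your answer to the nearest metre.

480 m

Δφ = -46.9461° − -46.9452° = -0.0009°; Δλ = 166.6709° − 166.6771° = -0.0062°.
ΔN = Δφ × 111000 = -99.9 m; ΔE = Δλ × 111000 × cos(-46.9452°) = -0.0062 × 111000 × 0.682698 = -469.8 m.
Distance = √(ΔE² + ΔN²) = √((-469.8)² + (-99.9)²) = 480.3 m.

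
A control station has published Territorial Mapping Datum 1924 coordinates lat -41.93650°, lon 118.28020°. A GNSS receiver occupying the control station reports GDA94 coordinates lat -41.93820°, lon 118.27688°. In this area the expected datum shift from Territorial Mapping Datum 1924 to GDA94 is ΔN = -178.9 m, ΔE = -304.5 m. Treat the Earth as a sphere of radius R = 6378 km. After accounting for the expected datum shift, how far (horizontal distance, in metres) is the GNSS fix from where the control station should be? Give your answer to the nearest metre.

Observed coordinate differences: Δφ = -0.00170°, Δλ = -0.00332°.
Converting to metres (1° lat = 111317 m, cos φ = 0.743886): observed ΔN = -189.2 m, observed ΔE = -274.9 m.
Subtracting the expected shift leaves a residual of -189.2 − (-178.9) = -10.3 m north and -274.9 − (-304.5) = 29.6 m east.
Residual distance = √((-10.3)² + 29.6²) = 31.3 m.

31 m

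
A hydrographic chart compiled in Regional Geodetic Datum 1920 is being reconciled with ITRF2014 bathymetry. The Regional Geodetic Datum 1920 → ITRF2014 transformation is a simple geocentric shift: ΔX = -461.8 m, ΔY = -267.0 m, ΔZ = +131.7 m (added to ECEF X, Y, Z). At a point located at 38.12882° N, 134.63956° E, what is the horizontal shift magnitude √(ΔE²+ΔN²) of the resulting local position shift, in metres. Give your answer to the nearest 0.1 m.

At φ = 38.12882°, λ = 134.63956°: sin φ = 0.617432, cos φ = 0.786625, sin λ = 0.711541, cos λ = -0.702645.
ΔE = −sin λ·ΔX + cos λ·ΔY = −(0.711541)·(-461.8) + (-0.702645)·(-267.0) = 516.20 m.
ΔN = −sin φ cos λ·ΔX − sin φ sin λ·ΔY + cos φ·ΔZ = −(0.617432)(-0.702645)(-461.8) − (0.617432)(0.711541)(-267.0) + (0.786625)(131.7) = 20.55 m.
Horizontal magnitude = √(ΔE² + ΔN²) = √(516.20² + 20.55²) = 516.60 m.

516.6 m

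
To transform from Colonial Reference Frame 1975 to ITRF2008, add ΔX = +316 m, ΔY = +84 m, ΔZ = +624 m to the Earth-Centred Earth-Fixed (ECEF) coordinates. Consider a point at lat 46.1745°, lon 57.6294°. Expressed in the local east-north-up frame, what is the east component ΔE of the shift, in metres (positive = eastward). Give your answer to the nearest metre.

The local east axis at (φ, λ) is (−sin λ, cos λ, 0), so ΔE = −sin(57.6294°)·316 + cos(57.6294°)·84 = -221.92 m.

ΔE = -222 m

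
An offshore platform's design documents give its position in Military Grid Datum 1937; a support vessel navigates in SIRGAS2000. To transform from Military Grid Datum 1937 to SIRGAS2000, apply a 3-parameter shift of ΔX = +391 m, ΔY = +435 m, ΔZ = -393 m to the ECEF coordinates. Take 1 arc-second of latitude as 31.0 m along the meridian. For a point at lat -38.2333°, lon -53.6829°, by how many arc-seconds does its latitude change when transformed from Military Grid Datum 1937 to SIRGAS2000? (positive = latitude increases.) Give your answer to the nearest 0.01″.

sin φ = -0.618865, cos φ = 0.785497, sin λ = -0.805752, cos λ = 0.592254.
North component: ΔN = −sin φ cos λ·ΔX − sin φ sin λ·ΔY + cos φ·ΔZ = −(-0.618865)(0.592254)(391) − (-0.618865)(-0.805752)(435) + (0.785497)(-393) = -382.30 m.
1° of latitude spans 3600 × 31.00 = 111600 m, so Δφ = -382.30 / 111600 × 3600 = -12.332″.

Δφ = -12.33″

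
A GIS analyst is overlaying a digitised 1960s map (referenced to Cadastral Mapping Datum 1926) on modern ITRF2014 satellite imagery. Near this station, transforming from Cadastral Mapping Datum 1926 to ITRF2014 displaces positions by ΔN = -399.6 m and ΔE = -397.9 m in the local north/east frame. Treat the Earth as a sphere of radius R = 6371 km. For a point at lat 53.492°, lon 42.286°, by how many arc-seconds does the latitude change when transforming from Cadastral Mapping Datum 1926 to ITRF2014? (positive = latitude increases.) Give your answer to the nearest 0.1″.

Δφ = -12.9″

On a sphere of radius R, 1 rad of latitude = R, so Δφ = ΔN / R = -399.6 / 6371000 = -6.2722e-05 rad = -12.937″.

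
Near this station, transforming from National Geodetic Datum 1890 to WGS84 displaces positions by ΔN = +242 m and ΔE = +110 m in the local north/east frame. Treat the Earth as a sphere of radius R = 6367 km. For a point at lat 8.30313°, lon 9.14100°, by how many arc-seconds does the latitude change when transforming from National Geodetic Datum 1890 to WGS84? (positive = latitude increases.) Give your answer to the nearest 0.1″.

Δφ = 7.8″

On a sphere of radius R, 1 rad of latitude = R, so Δφ = ΔN / R = 242.0 / 6367000 = 3.8008e-05 rad = 7.840″.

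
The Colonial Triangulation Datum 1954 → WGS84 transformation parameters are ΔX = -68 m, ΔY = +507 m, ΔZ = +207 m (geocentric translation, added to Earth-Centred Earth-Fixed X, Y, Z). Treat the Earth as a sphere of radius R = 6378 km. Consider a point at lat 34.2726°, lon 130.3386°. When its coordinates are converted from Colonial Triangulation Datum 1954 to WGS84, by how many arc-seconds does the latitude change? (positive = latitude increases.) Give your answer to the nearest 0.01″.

sin φ = 0.563131, cos φ = 0.826368, sin λ = 0.762232, cos λ = -0.647303.
North component: ΔN = −sin φ cos λ·ΔX − sin φ sin λ·ΔY + cos φ·ΔZ = −(0.563131)(-0.647303)(-68) − (0.563131)(0.762232)(507) + (0.826368)(207) = -71.35 m.
1° of latitude spans πR/180 = 111317 m, so Δφ = -71.35 / 111317 × 3600 = -2.308″.

Δφ = -2.31″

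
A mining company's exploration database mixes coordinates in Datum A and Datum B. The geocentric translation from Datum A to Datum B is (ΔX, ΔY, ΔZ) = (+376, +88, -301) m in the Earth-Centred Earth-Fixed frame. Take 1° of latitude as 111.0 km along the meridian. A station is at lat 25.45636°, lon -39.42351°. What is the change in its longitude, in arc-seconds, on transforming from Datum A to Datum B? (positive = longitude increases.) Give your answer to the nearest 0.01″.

sin φ = 0.429824, cos φ = 0.902913, sin λ = -0.635048, cos λ = 0.772473.
East component: ΔE = −sin λ·ΔX + cos λ·ΔY = −(-0.635048)(376) + (0.772473)(88) = 306.76 m.
1° of latitude spans 111000 m; at latitude φ, 1° of longitude spans that × cos φ = 100223.3 m, so Δλ = 306.76 / 100223.3 × 3600 = 11.019″.

Δλ = 11.02″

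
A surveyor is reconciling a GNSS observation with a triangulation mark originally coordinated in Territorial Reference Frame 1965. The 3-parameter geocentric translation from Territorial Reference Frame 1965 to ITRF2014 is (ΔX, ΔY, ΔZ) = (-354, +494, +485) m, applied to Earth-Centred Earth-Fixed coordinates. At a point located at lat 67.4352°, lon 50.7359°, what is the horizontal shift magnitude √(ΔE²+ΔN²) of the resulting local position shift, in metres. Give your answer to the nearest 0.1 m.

The local east axis at (φ, λ) is (−sin λ, cos λ, 0), so ΔE = −sin(50.7359°)·(-354) + cos(50.7359°)·494 = 586.73 m.
The local north axis is (−sin φ cos λ, −sin φ sin λ, cos φ), giving ΔN = 206.894 − 353.193 + 186.108 = 39.81 m.
Horizontal magnitude = √(ΔE² + ΔN²) = √(586.73² + 39.81²) = 588.08 m.

588.1 m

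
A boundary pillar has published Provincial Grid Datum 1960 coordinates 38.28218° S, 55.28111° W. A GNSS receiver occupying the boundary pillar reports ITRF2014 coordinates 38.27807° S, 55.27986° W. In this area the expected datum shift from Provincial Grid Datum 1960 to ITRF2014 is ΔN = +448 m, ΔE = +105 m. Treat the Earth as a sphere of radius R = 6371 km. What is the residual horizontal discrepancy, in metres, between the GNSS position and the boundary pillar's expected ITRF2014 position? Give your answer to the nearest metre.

Observed coordinate differences: Δφ = +0.00411°, Δλ = +0.00125°.
Converting to metres (1° lat = 111195 m, cos φ = 0.784969): observed ΔN = 457.0 m, observed ΔE = 109.1 m.
Subtracting the expected shift leaves a residual of 457.0 − (448) = 9.0 m north and 109.1 − (105) = 4.1 m east.
Residual distance = √(9.0² + 4.1²) = 9.9 m.

10 m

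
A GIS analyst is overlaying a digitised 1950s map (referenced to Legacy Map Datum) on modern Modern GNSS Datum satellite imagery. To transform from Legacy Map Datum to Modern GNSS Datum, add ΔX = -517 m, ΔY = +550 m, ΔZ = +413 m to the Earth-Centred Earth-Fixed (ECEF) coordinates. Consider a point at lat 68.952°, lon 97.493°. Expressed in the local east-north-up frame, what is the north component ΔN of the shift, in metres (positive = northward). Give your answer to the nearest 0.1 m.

ΔN = -423.5 m

The local north axis is (−sin φ cos λ, −sin φ sin λ, cos φ), giving ΔN = -62.921 − 508.921 + 148.329 = -423.51 m.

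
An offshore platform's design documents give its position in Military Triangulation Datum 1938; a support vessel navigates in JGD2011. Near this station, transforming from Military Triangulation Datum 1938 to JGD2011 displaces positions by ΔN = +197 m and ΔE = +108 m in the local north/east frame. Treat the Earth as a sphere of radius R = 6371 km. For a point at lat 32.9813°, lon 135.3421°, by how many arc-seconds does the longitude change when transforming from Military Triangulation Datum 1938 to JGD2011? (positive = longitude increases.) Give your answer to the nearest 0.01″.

At latitude 32.9813°, cos φ = 0.838848.
One radian of longitude at latitude φ spans R cos φ, so Δλ = ΔE / (R cos φ) = 108.0 / (6371000 × 0.838848) = 2.0208e-05 rad = 4.168″.

Δλ = 4.17″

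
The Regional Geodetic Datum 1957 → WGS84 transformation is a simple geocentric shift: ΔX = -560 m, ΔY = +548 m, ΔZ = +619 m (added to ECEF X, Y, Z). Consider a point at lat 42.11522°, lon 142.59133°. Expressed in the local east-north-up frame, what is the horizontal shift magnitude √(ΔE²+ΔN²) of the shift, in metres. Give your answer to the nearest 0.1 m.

113.7 m

The local east axis at (φ, λ) is (−sin λ, cos λ, 0), so ΔE = −sin(142.59133°)·(-560) + cos(142.59133°)·548 = -95.09 m.
The local north axis is (−sin φ cos λ, −sin φ sin λ, cos φ), giving ΔN = -298.307 − 223.256 + 459.173 = -62.39 m.
Horizontal magnitude = √(ΔE² + ΔN²) = √((-95.09)² + (-62.39)²) = 113.73 m.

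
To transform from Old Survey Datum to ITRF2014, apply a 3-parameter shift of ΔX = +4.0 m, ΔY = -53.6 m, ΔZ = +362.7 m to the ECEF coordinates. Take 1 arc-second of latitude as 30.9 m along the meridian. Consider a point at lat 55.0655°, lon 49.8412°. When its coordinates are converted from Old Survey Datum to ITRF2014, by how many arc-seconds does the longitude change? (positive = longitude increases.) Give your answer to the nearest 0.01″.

Δλ = -2.13″

sin φ = 0.819807, cos φ = 0.572640, sin λ = 0.764260, cos λ = 0.644908.
East component: ΔE = −sin λ·ΔX + cos λ·ΔY = −(0.764260)(4.0) + (0.644908)(-53.6) = -37.62 m.
1° of latitude spans 3600 × 30.90 = 111240 m; at latitude φ, 1° of longitude spans that × cos φ = 63700.4 m, so Δλ = -37.62 / 63700.4 × 3600 = -2.126″.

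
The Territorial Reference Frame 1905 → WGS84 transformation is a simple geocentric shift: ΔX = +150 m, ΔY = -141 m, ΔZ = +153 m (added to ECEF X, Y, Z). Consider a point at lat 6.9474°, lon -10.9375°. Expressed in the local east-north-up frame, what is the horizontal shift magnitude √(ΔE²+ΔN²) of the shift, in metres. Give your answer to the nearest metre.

171 m

The local east axis at (φ, λ) is (−sin λ, cos λ, 0), so ΔE = −sin(-10.9375°)·150 + cos(-10.9375°)·(-141) = -109.98 m.
The local north axis is (−sin φ cos λ, −sin φ sin λ, cos φ), giving ΔN = -17.814 − 3.236 + 151.877 = 130.83 m.
Horizontal magnitude = √(ΔE² + ΔN²) = √((-109.98)² + 130.83²) = 170.91 m.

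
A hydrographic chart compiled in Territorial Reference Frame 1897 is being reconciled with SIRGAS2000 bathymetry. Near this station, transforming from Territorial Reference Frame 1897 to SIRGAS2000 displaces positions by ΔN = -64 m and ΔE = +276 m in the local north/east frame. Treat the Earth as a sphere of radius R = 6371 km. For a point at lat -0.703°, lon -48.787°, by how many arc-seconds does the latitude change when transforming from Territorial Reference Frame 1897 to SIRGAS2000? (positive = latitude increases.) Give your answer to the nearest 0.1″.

On a sphere of radius R, 1 rad of latitude = R, so Δφ = ΔN / R = -64.0 / 6371000 = -1.0046e-05 rad = -2.072″.

Δφ = -2.1″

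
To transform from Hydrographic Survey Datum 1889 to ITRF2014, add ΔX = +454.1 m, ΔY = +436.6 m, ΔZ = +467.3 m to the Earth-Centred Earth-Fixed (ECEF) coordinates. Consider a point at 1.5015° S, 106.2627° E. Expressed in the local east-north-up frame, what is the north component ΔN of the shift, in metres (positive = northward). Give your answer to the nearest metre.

ΔN = 475 m

The local north axis is (−sin φ cos λ, −sin φ sin λ, cos φ), giving ΔN = -3.332 + 10.983 + 467.140 = 474.79 m.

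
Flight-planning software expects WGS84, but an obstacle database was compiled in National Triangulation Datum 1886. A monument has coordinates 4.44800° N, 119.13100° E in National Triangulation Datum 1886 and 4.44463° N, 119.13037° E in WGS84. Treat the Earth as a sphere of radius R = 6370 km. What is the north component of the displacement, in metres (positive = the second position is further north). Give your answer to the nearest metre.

Δφ = 4.44463° − 4.44800° = -0.00337°; Δλ = 119.13037° − 119.13100° = -0.00063°.
1° along a meridian = πR/180 = 111177 m.
ΔN = Δφ × 111177 = -374.7 m; ΔE = Δλ × 111177 × cos(4.44800°) = -0.00063 × 111177 × 0.996988 = -69.8 m.

ΔN = -375 m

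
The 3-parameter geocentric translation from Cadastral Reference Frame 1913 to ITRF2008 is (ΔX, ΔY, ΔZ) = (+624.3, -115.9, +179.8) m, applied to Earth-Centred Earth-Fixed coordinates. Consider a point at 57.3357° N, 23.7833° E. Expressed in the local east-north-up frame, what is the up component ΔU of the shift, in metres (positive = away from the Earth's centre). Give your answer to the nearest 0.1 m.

At φ = 57.3357°, λ = 23.7833°: sin φ = 0.841847, cos φ = 0.539716, sin λ = 0.403279, cos λ = 0.915077.
ΔU = cos φ cos λ·ΔX + cos φ sin λ·ΔY + sin φ·ΔZ = (0.539716)(0.915077)(624.3) + (0.539716)(0.403279)(-115.9) + (0.841847)(179.8) = 434.47 m.

ΔU = 434.5 m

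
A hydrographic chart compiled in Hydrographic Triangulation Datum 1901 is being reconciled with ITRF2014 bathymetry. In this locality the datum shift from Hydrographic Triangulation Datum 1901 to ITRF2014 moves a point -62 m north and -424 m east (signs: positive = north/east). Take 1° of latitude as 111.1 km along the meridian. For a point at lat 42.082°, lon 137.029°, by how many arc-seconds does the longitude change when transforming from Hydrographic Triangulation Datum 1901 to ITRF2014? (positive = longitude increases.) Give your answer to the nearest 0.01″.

At latitude 42.082°, cos φ = 0.742186.
1° of longitude at this latitude = 111.1 × cos φ = 82.46 km, so Δλ = -424.0 / 82456.9 = -0.0051421° = -18.511″.

Δλ = -18.51″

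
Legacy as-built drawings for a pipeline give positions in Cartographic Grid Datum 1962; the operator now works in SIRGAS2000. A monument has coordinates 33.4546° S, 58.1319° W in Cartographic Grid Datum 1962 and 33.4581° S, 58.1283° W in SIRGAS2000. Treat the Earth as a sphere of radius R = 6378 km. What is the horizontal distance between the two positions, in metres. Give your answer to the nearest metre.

Δφ = -33.4581° − -33.4546° = -0.0035°; Δλ = -58.1283° − -58.1319° = +0.0036°.
1° along a meridian = πR/180 = 111317 m.
ΔN = Δφ × 111317 = -389.6 m; ΔE = Δλ × 111317 × cos(-33.4546°) = +0.0036 × 111317 × 0.834323 = 334.3 m.
Distance = √(ΔE² + ΔN²) = √(334.3² + (-389.6)²) = 513.4 m.

513 m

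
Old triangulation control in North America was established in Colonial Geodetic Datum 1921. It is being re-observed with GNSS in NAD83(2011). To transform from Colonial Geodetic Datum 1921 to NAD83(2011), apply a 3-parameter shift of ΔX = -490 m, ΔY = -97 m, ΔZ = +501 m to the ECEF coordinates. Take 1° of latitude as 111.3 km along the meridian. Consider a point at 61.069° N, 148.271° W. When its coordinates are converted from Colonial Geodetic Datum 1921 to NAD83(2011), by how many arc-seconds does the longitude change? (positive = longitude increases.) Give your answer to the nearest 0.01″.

Δλ = -11.71″

sin φ = 0.875203, cos φ = 0.483756, sin λ = -0.525902, cos λ = -0.850545.
East component: ΔE = −sin λ·ΔX + cos λ·ΔY = −(-0.525902)(-490) + (-0.850545)(-97) = -175.19 m.
1° of latitude spans 111300 m; at latitude φ, 1° of longitude spans that × cos φ = 53842.0 m, so Δλ = -175.19 / 53842.0 × 3600 = -11.714″.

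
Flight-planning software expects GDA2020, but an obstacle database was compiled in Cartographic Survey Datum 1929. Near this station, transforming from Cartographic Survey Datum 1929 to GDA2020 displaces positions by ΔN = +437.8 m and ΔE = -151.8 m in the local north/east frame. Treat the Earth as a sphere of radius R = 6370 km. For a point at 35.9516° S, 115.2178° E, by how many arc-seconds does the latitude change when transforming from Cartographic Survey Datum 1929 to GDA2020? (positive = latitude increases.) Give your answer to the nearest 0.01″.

On a sphere of radius R, 1 rad of latitude = R, so Δφ = ΔN / R = 437.8 / 6370000 = 6.8728e-05 rad = 14.176″.

Δφ = 14.18″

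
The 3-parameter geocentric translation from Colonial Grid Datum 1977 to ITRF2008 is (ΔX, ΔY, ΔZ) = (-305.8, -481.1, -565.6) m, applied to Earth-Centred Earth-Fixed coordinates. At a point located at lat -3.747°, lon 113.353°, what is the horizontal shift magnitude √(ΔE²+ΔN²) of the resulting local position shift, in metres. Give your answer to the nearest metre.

752 m

At φ = -3.747°, λ = 113.353°: sin φ = -0.065351, cos φ = 0.997862, sin λ = 0.918080, cos λ = -0.396395.
ΔE = −sin λ·ΔX + cos λ·ΔY = −(0.918080)·(-305.8) + (-0.396395)·(-481.1) = 471.45 m.
ΔN = −sin φ cos λ·ΔX − sin φ sin λ·ΔY + cos φ·ΔZ = −(-0.065351)(-0.396395)(-305.8) − (-0.065351)(0.918080)(-481.1) + (0.997862)(-565.6) = -585.33 m.
Horizontal magnitude = √(ΔE² + ΔN²) = √(471.45² + (-585.33)²) = 751.59 m.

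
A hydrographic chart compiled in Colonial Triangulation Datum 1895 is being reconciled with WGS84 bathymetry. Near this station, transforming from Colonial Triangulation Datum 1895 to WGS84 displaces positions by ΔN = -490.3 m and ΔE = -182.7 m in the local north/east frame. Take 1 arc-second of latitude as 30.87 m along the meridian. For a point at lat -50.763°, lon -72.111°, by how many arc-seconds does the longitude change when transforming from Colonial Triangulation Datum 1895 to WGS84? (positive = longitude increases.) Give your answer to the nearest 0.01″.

Δλ = -9.36″

At latitude -50.763°, cos φ = 0.632530.
1″ of longitude at this latitude = 30.87 × cos φ = 19.5262 m, so Δλ = -182.7 / 19.5262 = -9.357″.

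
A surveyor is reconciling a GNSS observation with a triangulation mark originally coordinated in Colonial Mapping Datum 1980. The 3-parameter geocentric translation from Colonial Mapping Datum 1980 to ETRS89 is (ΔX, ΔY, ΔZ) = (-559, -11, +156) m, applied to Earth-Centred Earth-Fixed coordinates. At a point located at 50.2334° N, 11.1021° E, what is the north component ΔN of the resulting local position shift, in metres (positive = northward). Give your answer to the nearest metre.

ΔN = 523 m

At φ = 50.2334°, λ = 11.1021°: sin φ = 0.768657, cos φ = 0.639662, sin λ = 0.192558, cos λ = 0.981286.
ΔN = −sin φ cos λ·ΔX − sin φ sin λ·ΔY + cos φ·ΔZ = −(0.768657)(0.981286)(-559) − (0.768657)(0.192558)(-11) + (0.639662)(156) = 523.05 m.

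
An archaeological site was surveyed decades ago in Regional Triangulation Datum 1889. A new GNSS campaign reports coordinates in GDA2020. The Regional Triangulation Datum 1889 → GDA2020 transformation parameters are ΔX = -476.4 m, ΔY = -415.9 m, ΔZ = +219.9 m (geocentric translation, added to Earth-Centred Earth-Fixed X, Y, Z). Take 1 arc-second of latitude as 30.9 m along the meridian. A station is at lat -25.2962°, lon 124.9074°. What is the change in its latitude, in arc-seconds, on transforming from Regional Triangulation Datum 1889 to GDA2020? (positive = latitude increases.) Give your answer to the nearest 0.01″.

Δφ = 5.49″

sin φ = -0.427298, cos φ = 0.904111, sin λ = 0.820078, cos λ = -0.572252.
North component: ΔN = −sin φ cos λ·ΔX − sin φ sin λ·ΔY + cos φ·ΔZ = −(-0.427298)(-0.572252)(-476.4) − (-0.427298)(0.820078)(-415.9) + (0.904111)(219.9) = 169.57 m.
1° of latitude spans 3600 × 30.90 = 111240 m, so Δφ = 169.57 / 111240 × 3600 = 5.488″.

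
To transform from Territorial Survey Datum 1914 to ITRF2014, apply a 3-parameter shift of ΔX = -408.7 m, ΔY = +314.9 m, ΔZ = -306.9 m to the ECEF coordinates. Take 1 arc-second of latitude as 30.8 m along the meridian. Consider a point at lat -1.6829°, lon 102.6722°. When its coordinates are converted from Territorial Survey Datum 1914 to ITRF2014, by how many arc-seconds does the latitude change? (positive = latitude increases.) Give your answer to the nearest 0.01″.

sin φ = -0.029368, cos φ = 0.999569, sin λ = 0.975641, cos λ = -0.219373.
North component: ΔN = −sin φ cos λ·ΔX − sin φ sin λ·ΔY + cos φ·ΔZ = −(-0.029368)(-0.219373)(-408.7) − (-0.029368)(0.975641)(314.9) + (0.999569)(-306.9) = -295.11 m.
1° of latitude spans 3600 × 30.80 = 110880 m, so Δφ = -295.11 / 110880 × 3600 = -9.582″.

Δφ = -9.58″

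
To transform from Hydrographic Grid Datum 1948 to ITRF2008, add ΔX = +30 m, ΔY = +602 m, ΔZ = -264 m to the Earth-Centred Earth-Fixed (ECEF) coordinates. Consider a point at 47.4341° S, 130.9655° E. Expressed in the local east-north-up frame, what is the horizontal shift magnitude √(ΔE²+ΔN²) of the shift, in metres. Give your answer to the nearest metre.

441 m

At φ = -47.4341°, λ = 130.9655°: sin φ = -0.736500, cos φ = 0.676438, sin λ = 0.755104, cos λ = -0.655604.
ΔE = −sin λ·ΔX + cos λ·ΔY = −(0.755104)·(30) + (-0.655604)·(602) = -417.33 m.
ΔN = −sin φ cos λ·ΔX − sin φ sin λ·ΔY + cos φ·ΔZ = −(-0.736500)(-0.655604)(30) − (-0.736500)(0.755104)(602) + (0.676438)(-264) = 141.73 m.
Horizontal magnitude = √(ΔE² + ΔN²) = √((-417.33)² + 141.73²) = 440.74 m.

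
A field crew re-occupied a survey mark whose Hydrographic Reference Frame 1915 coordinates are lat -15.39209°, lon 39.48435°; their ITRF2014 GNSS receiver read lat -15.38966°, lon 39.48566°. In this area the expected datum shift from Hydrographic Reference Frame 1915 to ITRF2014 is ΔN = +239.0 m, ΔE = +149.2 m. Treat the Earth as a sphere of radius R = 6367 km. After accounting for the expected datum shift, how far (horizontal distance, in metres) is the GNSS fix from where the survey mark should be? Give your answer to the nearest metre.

32 m

Observed coordinate differences: Δφ = +0.00243°, Δλ = +0.00131°.
Converting to metres (1° lat = 111125 m, cos φ = 0.964132): observed ΔN = 270.0 m, observed ΔE = 140.4 m.
Subtracting the expected shift leaves a residual of 270.0 − (239.0) = 31.0 m north and 140.4 − (149.2) = -8.8 m east.
Residual distance = √(31.0² + (-8.8)²) = 32.3 m.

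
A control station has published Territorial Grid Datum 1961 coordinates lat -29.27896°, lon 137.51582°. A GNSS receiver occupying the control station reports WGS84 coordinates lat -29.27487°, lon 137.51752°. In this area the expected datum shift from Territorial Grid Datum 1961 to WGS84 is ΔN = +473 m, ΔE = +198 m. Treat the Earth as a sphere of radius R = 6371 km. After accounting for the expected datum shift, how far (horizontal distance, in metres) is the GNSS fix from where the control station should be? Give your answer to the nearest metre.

Observed coordinate differences: Δφ = +0.00409°, Δλ = +0.00170°.
Converting to metres (1° lat = 111195 m, cos φ = 0.872249): observed ΔN = 454.8 m, observed ΔE = 164.9 m.
Subtracting the expected shift leaves a residual of 454.8 − (473) = -18.2 m north and 164.9 − (198) = -33.1 m east.
Residual distance = √((-18.2)² + (-33.1)²) = 37.8 m.

38 m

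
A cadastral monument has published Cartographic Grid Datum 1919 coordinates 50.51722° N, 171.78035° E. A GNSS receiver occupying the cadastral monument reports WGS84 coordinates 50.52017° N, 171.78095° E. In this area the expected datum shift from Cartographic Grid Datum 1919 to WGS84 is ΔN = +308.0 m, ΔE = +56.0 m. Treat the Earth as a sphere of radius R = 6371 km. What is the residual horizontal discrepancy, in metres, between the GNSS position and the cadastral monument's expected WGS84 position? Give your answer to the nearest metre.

Observed coordinate differences: Δφ = +0.00295°, Δλ = +0.00060°.
Converting to metres (1° lat = 111195 m, cos φ = 0.635846): observed ΔN = 328.0 m, observed ΔE = 42.4 m.
Subtracting the expected shift leaves a residual of 328.0 − (308.0) = 20.0 m north and 42.4 − (56.0) = -13.6 m east.
Residual distance = √(20.0² + (-13.6)²) = 24.2 m.

24 m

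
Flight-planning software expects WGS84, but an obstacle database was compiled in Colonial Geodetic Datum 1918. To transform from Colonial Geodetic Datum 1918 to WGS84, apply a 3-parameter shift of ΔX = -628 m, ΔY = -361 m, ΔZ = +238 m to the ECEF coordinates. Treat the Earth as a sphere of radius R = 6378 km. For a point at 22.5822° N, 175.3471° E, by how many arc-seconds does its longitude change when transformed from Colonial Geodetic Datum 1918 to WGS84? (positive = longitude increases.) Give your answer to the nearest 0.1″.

sin φ = 0.384008, cos φ = 0.923330, sin λ = 0.081119, cos λ = -0.996704.
East component: ΔE = −sin λ·ΔX + cos λ·ΔY = −(0.081119)(-628) + (-0.996704)(-361) = 410.75 m.
1° of latitude spans πR/180 = 111317 m; at latitude φ, 1° of longitude spans that × cos φ = 102782.4 m, so Δλ = 410.75 / 102782.4 × 3600 = 14.387″.

Δλ = 14.4″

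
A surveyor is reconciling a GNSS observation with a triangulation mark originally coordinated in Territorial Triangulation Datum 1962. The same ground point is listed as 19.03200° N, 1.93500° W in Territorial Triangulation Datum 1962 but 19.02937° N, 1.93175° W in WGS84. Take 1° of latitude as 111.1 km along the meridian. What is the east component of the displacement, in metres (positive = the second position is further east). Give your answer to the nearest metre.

ΔE = 341 m

Δφ = 19.02937° − 19.03200° = -0.00263°; Δλ = -1.93175° − -1.93500° = +0.00325°.
ΔN = Δφ × 111100 = -292.2 m; ΔE = Δλ × 111100 × cos(19.03200°) = +0.00325 × 111100 × 0.945337 = 341.3 m.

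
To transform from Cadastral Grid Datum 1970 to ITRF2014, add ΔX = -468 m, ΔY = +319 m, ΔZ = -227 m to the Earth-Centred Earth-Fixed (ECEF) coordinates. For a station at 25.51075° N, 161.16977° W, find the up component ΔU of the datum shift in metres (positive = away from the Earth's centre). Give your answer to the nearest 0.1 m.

The local up (radial) axis is (cos φ cos λ, cos φ sin λ, sin φ), giving ΔU = 399.766 − 92.924 − 97.764 = 209.08 m.

ΔU = 209.1 m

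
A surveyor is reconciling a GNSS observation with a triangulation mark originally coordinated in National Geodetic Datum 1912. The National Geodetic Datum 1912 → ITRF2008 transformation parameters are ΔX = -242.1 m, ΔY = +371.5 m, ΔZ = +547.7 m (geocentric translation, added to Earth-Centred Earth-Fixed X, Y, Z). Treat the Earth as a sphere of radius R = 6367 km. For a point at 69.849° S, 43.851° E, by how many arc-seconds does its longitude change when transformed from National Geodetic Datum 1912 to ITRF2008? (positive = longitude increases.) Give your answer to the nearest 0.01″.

Δλ = 40.97″

sin φ = -0.938788, cos φ = 0.344495, sin λ = 0.692785, cos λ = 0.721144.
East component: ΔE = −sin λ·ΔX + cos λ·ΔY = −(0.692785)(-242.1) + (0.721144)(371.5) = 435.63 m.
1° of latitude spans πR/180 = 111125 m; at latitude φ, 1° of longitude spans that × cos φ = 38282.1 m, so Δλ = 435.63 / 38282.1 × 3600 = 40.966″.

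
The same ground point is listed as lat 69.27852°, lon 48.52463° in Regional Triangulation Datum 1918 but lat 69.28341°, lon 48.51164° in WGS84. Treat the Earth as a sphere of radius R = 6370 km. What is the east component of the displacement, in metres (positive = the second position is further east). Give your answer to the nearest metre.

ΔE = -511 m

Δφ = 69.28341° − 69.27852° = +0.00489°; Δλ = 48.51164° − 48.52463° = -0.01299°.
1° along a meridian = πR/180 = 111177 m.
ΔN = Δφ × 111177 = 543.7 m; ΔE = Δλ × 111177 × cos(69.27852°) = -0.01299 × 111177 × 0.353826 = -511.0 m.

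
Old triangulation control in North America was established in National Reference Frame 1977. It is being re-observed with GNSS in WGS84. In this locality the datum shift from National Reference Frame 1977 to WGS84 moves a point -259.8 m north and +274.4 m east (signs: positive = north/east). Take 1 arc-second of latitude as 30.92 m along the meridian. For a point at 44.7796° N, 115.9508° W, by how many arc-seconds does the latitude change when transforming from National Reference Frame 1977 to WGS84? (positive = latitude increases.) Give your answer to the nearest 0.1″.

1″ of latitude = 30.92 m, so Δφ = -259.8 / 30.92 = -8.402″.

Δφ = -8.4″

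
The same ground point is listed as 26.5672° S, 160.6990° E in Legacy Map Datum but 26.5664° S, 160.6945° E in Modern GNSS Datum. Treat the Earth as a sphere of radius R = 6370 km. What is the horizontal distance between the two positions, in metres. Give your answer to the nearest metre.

456 m

Δφ = -26.5664° − -26.5672° = +0.0008°; Δλ = 160.6945° − 160.6990° = -0.0045°.
1° along a meridian = πR/180 = 111177 m.
ΔN = Δφ × 111177 = 88.9 m; ΔE = Δλ × 111177 × cos(-26.5672°) = -0.0045 × 111177 × 0.894410 = -447.5 m.
Distance = √(ΔE² + ΔN²) = √((-447.5)² + 88.9²) = 456.2 m.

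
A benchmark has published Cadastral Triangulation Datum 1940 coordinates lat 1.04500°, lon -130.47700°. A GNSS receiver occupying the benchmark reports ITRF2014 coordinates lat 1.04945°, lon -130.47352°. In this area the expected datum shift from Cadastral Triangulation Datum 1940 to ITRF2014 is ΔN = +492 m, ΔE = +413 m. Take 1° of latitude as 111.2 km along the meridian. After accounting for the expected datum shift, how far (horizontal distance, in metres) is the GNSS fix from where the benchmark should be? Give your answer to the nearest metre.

Observed coordinate differences: Δφ = +0.00445°, Δλ = +0.00348°.
Converting to metres (1° lat = 111200 m, cos φ = 0.999834): observed ΔN = 494.8 m, observed ΔE = 386.9 m.
Subtracting the expected shift leaves a residual of 494.8 − (492) = 2.8 m north and 386.9 − (413) = -26.1 m east.
Residual distance = √(2.8² + (-26.1)²) = 26.2 m.

26 m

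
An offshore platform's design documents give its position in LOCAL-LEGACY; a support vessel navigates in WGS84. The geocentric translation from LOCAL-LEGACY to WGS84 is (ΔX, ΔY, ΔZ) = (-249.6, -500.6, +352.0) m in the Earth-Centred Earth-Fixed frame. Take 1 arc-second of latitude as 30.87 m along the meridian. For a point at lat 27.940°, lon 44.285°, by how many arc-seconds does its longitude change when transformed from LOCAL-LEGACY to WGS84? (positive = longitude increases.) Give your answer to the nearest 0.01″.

Δλ = -6.75″

sin φ = 0.468547, cos φ = 0.883439, sin λ = 0.698228, cos λ = 0.715876.
East component: ΔE = −sin λ·ΔX + cos λ·ΔY = −(0.698228)(-249.6) + (0.715876)(-500.6) = -184.09 m.
1° of latitude spans 3600 × 30.87 = 111132 m; at latitude φ, 1° of longitude spans that × cos φ = 98178.3 m, so Δλ = -184.09 / 98178.3 × 3600 = -6.750″.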